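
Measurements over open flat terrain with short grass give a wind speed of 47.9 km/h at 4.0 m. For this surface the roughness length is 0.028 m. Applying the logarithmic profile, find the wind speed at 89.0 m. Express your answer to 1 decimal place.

77.8 km/h

Log law: V(z) ∝ ln(z/z₀), so V₂/V₁ = ln(z₂/z₀) / ln(z₁/z₀).
ln(89.0/0.028) = 8.0642, ln(4.0/0.028) = 4.9618
V₂ = 47.9 × 8.0642/4.9618 = 47.9 × 1.6252 = 77.8490 km/h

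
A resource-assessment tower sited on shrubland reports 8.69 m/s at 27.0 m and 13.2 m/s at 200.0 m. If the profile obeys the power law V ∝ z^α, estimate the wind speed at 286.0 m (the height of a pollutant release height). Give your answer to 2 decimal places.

First find α: α = ln(V₂/V₁)/ln(z₂/z₁) = ln(13.2/8.69)/ln(200.0/27.0) = 0.41804/2.00248 = 0.2088
Extrapolate from 200.0 m to 286.0 m: V₃ = 13.2 × (286.0/200.0)^0.2088 = 13.2 × 1.0775 = 14.2234 m/s

14.22 m/s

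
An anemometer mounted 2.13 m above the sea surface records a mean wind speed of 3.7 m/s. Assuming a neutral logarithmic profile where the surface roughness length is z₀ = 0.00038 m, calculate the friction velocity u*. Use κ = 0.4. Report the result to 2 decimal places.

u* ≈ 0.17 m/s

Log law: V(z) = (u*/κ) · ln(z/z₀) ⇒ u* = κ · V / ln(z/z₀)
u* = 0.4 × 3.7 / ln(2.13/0.00038) = 0.4 × 3.7 / 8.6315
   = 1.4800 / 8.6315 = 0.1715 m/s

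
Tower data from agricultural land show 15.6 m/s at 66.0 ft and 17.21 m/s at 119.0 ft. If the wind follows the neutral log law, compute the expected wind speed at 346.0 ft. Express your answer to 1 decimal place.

20.1 m/s

Log law: V ∝ ln(z/z₀). From the pair, with r = V₁/V₂ = 0.90645,
ln z₀ = (ln z₁ − r·ln z₂)/(1 − r) = (4.1897 − 0.90645×4.7791)/0.09355 = -1.5220 → z₀ = 0.2183 ft
V₃ = V₁ · ln(z₃/z₀)/ln(z₁/z₀) = 15.6 × 7.3684/5.7116 = 20.1251 m/s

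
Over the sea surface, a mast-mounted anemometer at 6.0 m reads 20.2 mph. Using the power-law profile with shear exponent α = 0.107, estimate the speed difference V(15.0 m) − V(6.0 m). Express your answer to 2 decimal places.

Power law: V₂ = V₁ · (z₂/z₁)^α = 20.2 × (2.5000)^0.107 = 22.2808 mph
ΔV = 22.2808 − 20.2 = 2.0808 mph

2.08 mph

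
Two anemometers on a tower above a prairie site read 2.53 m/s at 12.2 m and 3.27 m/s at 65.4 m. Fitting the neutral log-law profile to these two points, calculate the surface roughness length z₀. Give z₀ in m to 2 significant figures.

Log law: V(z) ∝ ln(z/z₀). With r = V₁/V₂ = 2.53/3.27 = 0.77370,
r · ln(z₂/z₀) = ln(z₁/z₀) ⇒ ln z₀ = (ln z₁ − r·ln z₂)/(1 − r)
ln z₀ = (2.50144 − 0.77370×4.18052) / 0.22630 = -3.2392
z₀ = exp(-3.2392) = 0.03919 m

z₀ ≈ 0.039 m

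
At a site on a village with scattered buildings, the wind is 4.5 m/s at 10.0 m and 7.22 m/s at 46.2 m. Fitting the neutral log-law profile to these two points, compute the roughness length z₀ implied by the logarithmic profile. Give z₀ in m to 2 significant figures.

Log law: V(z) ∝ ln(z/z₀). With r = V₁/V₂ = 4.5/7.22 = 0.62327,
r · ln(z₂/z₀) = ln(z₁/z₀) ⇒ ln z₀ = (ln z₁ − r·ln z₂)/(1 − r)
ln z₀ = (2.30259 − 0.62327×3.83298) / 0.37673 = -0.2293
z₀ = exp(-0.2293) = 0.7951 m

z₀ ≈ 0.80 m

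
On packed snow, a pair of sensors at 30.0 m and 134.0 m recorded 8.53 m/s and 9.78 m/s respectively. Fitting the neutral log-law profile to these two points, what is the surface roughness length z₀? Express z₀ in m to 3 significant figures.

z₀ ≈ 0.00110 m

Log law: V(z) ∝ ln(z/z₀). With r = V₁/V₂ = 8.53/9.78 = 0.87219,
r · ln(z₂/z₀) = ln(z₁/z₀) ⇒ ln z₀ = (ln z₁ − r·ln z₂)/(1 − r)
ln z₀ = (3.40120 − 0.87219×4.89784) / 0.12781 = -6.8119
z₀ = exp(-6.8119) = 0.001101 m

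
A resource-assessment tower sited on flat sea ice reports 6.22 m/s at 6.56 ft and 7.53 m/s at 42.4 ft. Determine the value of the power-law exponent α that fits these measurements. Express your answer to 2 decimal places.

Power law: V₂/V₁ = (z₂/z₁)^α ⇒ α = ln(V₂/V₁) / ln(z₂/z₁)
α = ln(7.53/6.22) / ln(42.4/6.56) = ln(1.2106) / ln(6.4634)
  = 0.19113 / 1.86616 = 0.10242

α ≈ 0.10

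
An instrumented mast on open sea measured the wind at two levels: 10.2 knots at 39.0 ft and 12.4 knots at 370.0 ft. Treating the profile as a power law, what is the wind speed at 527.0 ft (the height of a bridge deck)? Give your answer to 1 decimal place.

12.8 knots

First find α: α = ln(V₂/V₁)/ln(z₂/z₁) = ln(12.4/10.2)/ln(370.0/39.0) = 0.19531/2.24994 = 0.0868
Extrapolate from 370.0 ft to 527.0 ft: V₃ = 12.4 × (527.0/370.0)^0.0868 = 12.4 × 1.0312 = 12.7866 knots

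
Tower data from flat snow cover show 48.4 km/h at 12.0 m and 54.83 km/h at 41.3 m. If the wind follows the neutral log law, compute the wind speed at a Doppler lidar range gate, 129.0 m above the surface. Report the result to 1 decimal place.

Log law: V ∝ ln(z/z₀). From the pair, with r = V₁/V₂ = 0.88273,
ln z₀ = (ln z₁ − r·ln z₂)/(1 − r) = (2.4849 − 0.88273×3.7209)/0.11727 = -6.8184 → z₀ = 0.001093 m
V₃ = V₁ · ln(z₃/z₀)/ln(z₁/z₀) = 48.4 × 11.6782/9.3033 = 60.7553 km/h

60.8 km/h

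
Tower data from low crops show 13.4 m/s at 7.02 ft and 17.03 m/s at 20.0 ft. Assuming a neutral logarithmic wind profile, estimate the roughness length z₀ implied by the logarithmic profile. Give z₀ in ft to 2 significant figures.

Log law: V(z) ∝ ln(z/z₀). With r = V₁/V₂ = 13.4/17.03 = 0.78685,
r · ln(z₂/z₀) = ln(z₁/z₀) ⇒ ln z₀ = (ln z₁ − r·ln z₂)/(1 − r)
ln z₀ = (1.94876 − 0.78685×2.99573) / 0.21315 = -1.9161
z₀ = exp(-1.9161) = 0.1472 ft

z₀ ≈ 0.15 ft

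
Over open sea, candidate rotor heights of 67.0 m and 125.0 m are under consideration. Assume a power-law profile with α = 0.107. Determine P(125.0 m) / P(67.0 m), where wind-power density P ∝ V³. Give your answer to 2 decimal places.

Speed ratio: V_B/V_A = (z_B/z_A)^α = (125.0/67.0)^0.107 = (1.8657)^0.107 = 1.06900
Power-density ratio: P_B/P_A = (V_B/V_A)³ = (1.06900)³ = 1.22163

1.22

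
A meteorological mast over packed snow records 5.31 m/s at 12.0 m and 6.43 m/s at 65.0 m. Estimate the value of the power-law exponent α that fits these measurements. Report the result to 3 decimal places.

Power law: V₂/V₁ = (z₂/z₁)^α ⇒ α = ln(V₂/V₁) / ln(z₂/z₁)
α = ln(6.43/5.31) / ln(65.0/12.0) = ln(1.2109) / ln(5.4167)
  = 0.19138 / 1.68948 = 0.11328

α ≈ 0.113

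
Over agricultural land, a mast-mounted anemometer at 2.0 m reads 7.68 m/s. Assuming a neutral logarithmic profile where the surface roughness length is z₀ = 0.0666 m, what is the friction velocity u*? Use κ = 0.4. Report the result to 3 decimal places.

Log law: V(z) = (u*/κ) · ln(z/z₀) ⇒ u* = κ · V / ln(z/z₀)
u* = 0.4 × 7.68 / ln(2.0/0.0666) = 0.4 × 7.68 / 3.4022
   = 3.0720 / 3.4022 = 0.9029 m/s

u* ≈ 0.903 m/s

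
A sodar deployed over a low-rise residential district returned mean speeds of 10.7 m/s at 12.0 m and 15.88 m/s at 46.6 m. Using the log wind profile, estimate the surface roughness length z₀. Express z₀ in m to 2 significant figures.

z₀ ≈ 0.73 m

Log law: V(z) ∝ ln(z/z₀). With r = V₁/V₂ = 10.7/15.88 = 0.67380,
r · ln(z₂/z₀) = ln(z₁/z₀) ⇒ ln z₀ = (ln z₁ − r·ln z₂)/(1 − r)
ln z₀ = (2.48491 − 0.67380×3.84160) / 0.32620 = -0.3175
z₀ = exp(-0.3175) = 0.7279 m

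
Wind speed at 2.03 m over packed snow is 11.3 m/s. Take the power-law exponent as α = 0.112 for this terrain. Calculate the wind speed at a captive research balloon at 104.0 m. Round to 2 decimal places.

Power-law profile: V₂ = V₁ · (z₂/z₁)^α
V₂ = 11.3 × (104.0/2.03)^0.112 = 11.3 × (51.2315)^0.112
    = 11.3 × 1.5541 = 17.5609 m/s

17.56 m/s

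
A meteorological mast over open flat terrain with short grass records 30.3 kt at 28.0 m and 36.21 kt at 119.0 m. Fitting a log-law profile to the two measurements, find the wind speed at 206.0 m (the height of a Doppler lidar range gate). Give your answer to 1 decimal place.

Log law: V ∝ ln(z/z₀). From the pair, with r = V₁/V₂ = 0.83679,
ln z₀ = (ln z₁ − r·ln z₂)/(1 − r) = (3.3322 − 0.83679×4.7791)/0.16321 = -4.0860 → z₀ = 0.01681 m
V₃ = V₁ · ln(z₃/z₀)/ln(z₁/z₀) = 30.3 × 9.4139/7.4182 = 38.4514 kt

38.5 kt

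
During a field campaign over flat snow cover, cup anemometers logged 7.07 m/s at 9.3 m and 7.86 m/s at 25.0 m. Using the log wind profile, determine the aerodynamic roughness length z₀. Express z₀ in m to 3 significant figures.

z₀ ≈ 0.00133 m

Log law: V(z) ∝ ln(z/z₀). With r = V₁/V₂ = 7.07/7.86 = 0.89949,
r · ln(z₂/z₀) = ln(z₁/z₀) ⇒ ln z₀ = (ln z₁ − r·ln z₂)/(1 − r)
ln z₀ = (2.23001 − 0.89949×3.21888) / 0.10051 = -6.6197
z₀ = exp(-6.6197) = 0.001334 m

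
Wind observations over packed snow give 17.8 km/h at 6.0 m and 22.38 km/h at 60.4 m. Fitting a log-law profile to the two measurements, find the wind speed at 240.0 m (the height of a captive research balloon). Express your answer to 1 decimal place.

Log law: V ∝ ln(z/z₀). From the pair, with r = V₁/V₂ = 0.79535,
ln z₀ = (ln z₁ − r·ln z₂)/(1 − r) = (1.7918 − 0.79535×4.1010)/0.20465 = -7.1830 → z₀ = 0.0007594 m
V₃ = V₁ · ln(z₃/z₀)/ln(z₁/z₀) = 17.8 × 12.6636/8.9747 = 25.1163 km/h

25.1 km/h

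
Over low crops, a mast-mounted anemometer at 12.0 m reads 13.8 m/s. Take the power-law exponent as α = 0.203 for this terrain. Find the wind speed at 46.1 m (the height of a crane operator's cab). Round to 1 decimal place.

18.1 m/s

Power-law profile: V₂ = V₁ · (z₂/z₁)^α
V₂ = 13.8 × (46.1/12.0)^0.203 = 13.8 × (3.8417)^0.203
    = 13.8 × 1.3142 = 18.1358 m/s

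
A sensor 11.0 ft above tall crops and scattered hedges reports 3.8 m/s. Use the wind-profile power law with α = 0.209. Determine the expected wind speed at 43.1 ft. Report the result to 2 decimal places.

Power-law profile: V₂ = V₁ · (z₂/z₁)^α
V₂ = 3.8 × (43.1/11.0)^0.209 = 3.8 × (3.9182)^0.209
    = 3.8 × 1.3303 = 5.0552 m/s

5.06 m/s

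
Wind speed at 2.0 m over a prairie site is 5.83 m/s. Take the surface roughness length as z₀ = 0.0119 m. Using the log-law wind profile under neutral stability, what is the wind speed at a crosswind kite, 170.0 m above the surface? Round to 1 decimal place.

Log law: V(z) ∝ ln(z/z₀), so V₂/V₁ = ln(z₂/z₀) / ln(z₁/z₀).
ln(170.0/0.0119) = 9.5670, ln(2.0/0.0119) = 5.1244
V₂ = 5.83 × 9.5670/5.1244 = 5.83 × 1.8670 = 10.8844 m/s

10.9 m/s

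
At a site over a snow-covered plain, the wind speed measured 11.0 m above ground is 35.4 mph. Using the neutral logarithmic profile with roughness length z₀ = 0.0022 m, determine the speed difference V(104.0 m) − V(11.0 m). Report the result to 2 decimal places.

Log law: V₂ = V₁ · ln(z₂/z₀)/ln(z₁/z₀) = 35.4 × 10.7637/8.5172 = 44.7371 mph
ΔV = 44.7371 − 35.4 = 9.3371 mph

9.34 mph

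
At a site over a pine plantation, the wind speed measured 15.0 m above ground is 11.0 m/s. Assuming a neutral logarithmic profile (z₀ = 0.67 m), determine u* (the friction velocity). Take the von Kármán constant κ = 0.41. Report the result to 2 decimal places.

Log law: V(z) = (u*/κ) · ln(z/z₀) ⇒ u* = κ · V / ln(z/z₀)
u* = 0.41 × 11.0 / ln(15.0/0.67) = 0.41 × 11.0 / 3.1085
   = 4.5100 / 3.1085 = 1.4508 m/s

u* ≈ 1.45 m/s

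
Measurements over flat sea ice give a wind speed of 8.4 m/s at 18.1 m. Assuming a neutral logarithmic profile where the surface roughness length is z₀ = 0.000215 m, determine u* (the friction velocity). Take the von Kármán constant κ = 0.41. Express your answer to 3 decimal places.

u* ≈ 0.304 m/s

Log law: V(z) = (u*/κ) · ln(z/z₀) ⇒ u* = κ · V / ln(z/z₀)
u* = 0.41 × 8.4 / ln(18.1/0.000215) = 0.41 × 8.4 / 11.3408
   = 3.4440 / 11.3408 = 0.3037 m/s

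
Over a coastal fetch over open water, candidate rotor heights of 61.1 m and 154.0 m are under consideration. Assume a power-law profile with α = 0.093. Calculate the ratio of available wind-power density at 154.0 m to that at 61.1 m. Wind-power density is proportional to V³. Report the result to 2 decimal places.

Speed ratio: V_B/V_A = (z_B/z_A)^α = (154.0/61.1)^0.093 = (2.5205)^0.093 = 1.08978
Power-density ratio: P_B/P_A = (V_B/V_A)³ = (1.08978)³ = 1.29423

1.29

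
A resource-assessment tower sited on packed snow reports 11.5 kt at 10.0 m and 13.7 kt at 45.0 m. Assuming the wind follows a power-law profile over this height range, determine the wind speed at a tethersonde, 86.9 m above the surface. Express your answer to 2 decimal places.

14.79 kt

First find α: α = ln(V₂/V₁)/ln(z₂/z₁) = ln(13.7/11.5)/ln(45.0/10.0) = 0.17505/1.50408 = 0.1164
Extrapolate from 45.0 m to 86.9 m: V₃ = 13.7 × (86.9/45.0)^0.1164 = 13.7 × 1.0796 = 14.7905 kt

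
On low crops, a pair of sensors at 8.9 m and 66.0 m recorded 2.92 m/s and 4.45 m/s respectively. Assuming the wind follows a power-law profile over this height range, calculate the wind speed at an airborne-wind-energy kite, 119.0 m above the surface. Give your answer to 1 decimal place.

5.0 m/s

First find α: α = ln(V₂/V₁)/ln(z₂/z₁) = ln(4.45/2.92)/ln(66.0/8.9) = 0.42132/2.00360 = 0.2103
Extrapolate from 66.0 m to 119.0 m: V₃ = 4.45 × (119.0/66.0)^0.2103 = 4.45 × 1.1320 = 5.0372 m/s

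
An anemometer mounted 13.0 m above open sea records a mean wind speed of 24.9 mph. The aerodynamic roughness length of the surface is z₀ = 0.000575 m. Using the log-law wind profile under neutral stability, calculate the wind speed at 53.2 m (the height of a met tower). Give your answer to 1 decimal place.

Log law: V(z) ∝ ln(z/z₀), so V₂/V₁ = ln(z₂/z₀) / ln(z₁/z₀).
ln(53.2/0.000575) = 11.4352, ln(13.0/0.000575) = 10.0261
V₂ = 24.9 × 11.4352/10.0261 = 24.9 × 1.1405 = 28.3996 mph

28.4 mph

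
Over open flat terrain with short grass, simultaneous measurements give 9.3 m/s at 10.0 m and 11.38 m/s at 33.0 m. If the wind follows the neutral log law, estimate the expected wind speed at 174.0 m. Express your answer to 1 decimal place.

14.3 m/s

Log law: V ∝ ln(z/z₀). From the pair, with r = V₁/V₂ = 0.81722,
ln z₀ = (ln z₁ − r·ln z₂)/(1 − r) = (2.3026 − 0.81722×3.4965)/0.18278 = -3.0356 → z₀ = 0.04804 m
V₃ = V₁ · ln(z₃/z₀)/ln(z₁/z₀) = 9.3 × 8.1947/5.3382 = 14.2764 m/s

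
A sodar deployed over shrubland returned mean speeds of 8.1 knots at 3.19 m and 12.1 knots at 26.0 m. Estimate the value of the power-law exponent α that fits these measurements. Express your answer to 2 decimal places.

α ≈ 0.19

Power law: V₂/V₁ = (z₂/z₁)^α ⇒ α = ln(V₂/V₁) / ln(z₂/z₁)
α = ln(12.1/8.1) / ln(26.0/3.19) = ln(1.4938) / ln(8.1505)
  = 0.40134 / 2.09808 = 0.19129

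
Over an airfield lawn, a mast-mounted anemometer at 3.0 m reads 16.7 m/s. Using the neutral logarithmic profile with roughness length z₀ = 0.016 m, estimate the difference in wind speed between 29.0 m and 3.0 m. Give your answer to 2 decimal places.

7.24 m/s

Log law: V₂ = V₁ · ln(z₂/z₀)/ln(z₁/z₀) = 16.7 × 7.5025/5.2338 = 23.9389 m/s
ΔV = 23.9389 − 16.7 = 7.2389 m/s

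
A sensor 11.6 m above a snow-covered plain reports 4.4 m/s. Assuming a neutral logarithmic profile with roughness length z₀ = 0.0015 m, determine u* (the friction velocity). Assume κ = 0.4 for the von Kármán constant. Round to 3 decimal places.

u* ≈ 0.197 m/s

Log law: V(z) = (u*/κ) · ln(z/z₀) ⇒ u* = κ · V / ln(z/z₀)
u* = 0.4 × 4.4 / ln(11.6/0.0015) = 0.4 × 4.4 / 8.9533
   = 1.7600 / 8.9533 = 0.1966 m/s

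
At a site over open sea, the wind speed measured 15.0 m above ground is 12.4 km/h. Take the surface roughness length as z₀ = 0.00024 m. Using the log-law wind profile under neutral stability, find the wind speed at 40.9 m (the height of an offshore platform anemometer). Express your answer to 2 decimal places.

13.53 km/h

Log law: V(z) ∝ ln(z/z₀), so V₂/V₁ = ln(z₂/z₀) / ln(z₁/z₀).
ln(40.9/0.00024) = 12.0460, ln(15.0/0.00024) = 11.0429
V₂ = 12.4 × 12.0460/11.0429 = 12.4 × 1.0908 = 13.5263 km/h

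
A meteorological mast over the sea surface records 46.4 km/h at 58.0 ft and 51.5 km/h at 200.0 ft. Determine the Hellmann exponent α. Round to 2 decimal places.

α ≈ 0.08

Power law: V₂/V₁ = (z₂/z₁)^α ⇒ α = ln(V₂/V₁) / ln(z₂/z₁)
α = ln(51.5/46.4) / ln(200.0/58.0) = ln(1.1099) / ln(3.4483)
  = 0.10428 / 1.23787 = 0.08424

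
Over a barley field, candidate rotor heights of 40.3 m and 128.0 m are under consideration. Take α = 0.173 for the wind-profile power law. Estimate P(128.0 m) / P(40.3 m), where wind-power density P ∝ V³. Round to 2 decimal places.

1.82

Speed ratio: V_B/V_A = (z_B/z_A)^α = (128.0/40.3)^0.173 = (3.1762)^0.173 = 1.22132
Power-density ratio: P_B/P_A = (V_B/V_A)³ = (1.22132)³ = 1.82175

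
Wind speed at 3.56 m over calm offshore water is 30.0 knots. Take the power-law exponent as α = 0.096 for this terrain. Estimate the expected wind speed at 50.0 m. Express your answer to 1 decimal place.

38.7 knots

Power-law profile: V₂ = V₁ · (z₂/z₁)^α
V₂ = 30.0 × (50.0/3.56)^0.096 = 30.0 × (14.0449)^0.096
    = 30.0 × 1.2887 = 38.6619 knots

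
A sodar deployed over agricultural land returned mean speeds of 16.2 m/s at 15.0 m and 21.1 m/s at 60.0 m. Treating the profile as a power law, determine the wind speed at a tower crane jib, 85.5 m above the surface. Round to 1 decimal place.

22.6 m/s

First find α: α = ln(V₂/V₁)/ln(z₂/z₁) = ln(21.1/16.2)/ln(60.0/15.0) = 0.26426/1.38629 = 0.1906
Extrapolate from 60.0 m to 85.5 m: V₃ = 21.1 × (85.5/60.0)^0.1906 = 21.1 × 1.0698 = 22.5737 m/s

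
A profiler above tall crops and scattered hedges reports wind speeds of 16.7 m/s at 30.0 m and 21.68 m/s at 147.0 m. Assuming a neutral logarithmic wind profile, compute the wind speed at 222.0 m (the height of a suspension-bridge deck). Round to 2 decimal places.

Log law: V ∝ ln(z/z₀). From the pair, with r = V₁/V₂ = 0.77030,
ln z₀ = (ln z₁ − r·ln z₂)/(1 − r) = (3.4012 − 0.77030×4.9904)/0.22970 = -1.9282 → z₀ = 0.1454 m
V₃ = V₁ · ln(z₃/z₀)/ln(z₁/z₀) = 16.7 × 7.3308/5.3294 = 22.9718 m/s

22.97 m/s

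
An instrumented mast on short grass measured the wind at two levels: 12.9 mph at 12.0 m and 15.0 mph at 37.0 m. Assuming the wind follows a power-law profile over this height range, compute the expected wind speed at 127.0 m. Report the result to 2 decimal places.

17.69 mph

First find α: α = ln(V₂/V₁)/ln(z₂/z₁) = ln(15.0/12.9)/ln(37.0/12.0) = 0.15082/1.12601 = 0.1339
Extrapolate from 37.0 m to 127.0 m: V₃ = 15.0 × (127.0/37.0)^0.1339 = 15.0 × 1.1796 = 17.6942 mph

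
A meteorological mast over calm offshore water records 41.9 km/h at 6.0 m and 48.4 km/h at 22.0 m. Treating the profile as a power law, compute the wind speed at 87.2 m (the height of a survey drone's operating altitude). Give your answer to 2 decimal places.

56.39 km/h

First find α: α = ln(V₂/V₁)/ln(z₂/z₁) = ln(48.4/41.9)/ln(22.0/6.0) = 0.14421/1.29928 = 0.1110
Extrapolate from 22.0 m to 87.2 m: V₃ = 48.4 × (87.2/22.0)^0.1110 = 48.4 × 1.1652 = 56.3937 km/h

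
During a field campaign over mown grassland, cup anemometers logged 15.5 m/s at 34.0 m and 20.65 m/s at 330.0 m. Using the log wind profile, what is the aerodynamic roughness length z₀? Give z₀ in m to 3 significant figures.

Log law: V(z) ∝ ln(z/z₀). With r = V₁/V₂ = 15.5/20.65 = 0.75061,
r · ln(z₂/z₀) = ln(z₁/z₀) ⇒ ln z₀ = (ln z₁ − r·ln z₂)/(1 − r)
ln z₀ = (3.52636 − 0.75061×5.79909) / 0.24939 = -3.3139
z₀ = exp(-3.3139) = 0.03637 m

z₀ ≈ 0.0364 m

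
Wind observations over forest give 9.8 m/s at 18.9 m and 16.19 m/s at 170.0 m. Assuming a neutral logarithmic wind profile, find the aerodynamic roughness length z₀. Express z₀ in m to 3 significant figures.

z₀ ≈ 0.651 m

Log law: V(z) ∝ ln(z/z₀). With r = V₁/V₂ = 9.8/16.19 = 0.60531,
r · ln(z₂/z₀) = ln(z₁/z₀) ⇒ ln z₀ = (ln z₁ − r·ln z₂)/(1 − r)
ln z₀ = (2.93916 − 0.60531×5.13580) / 0.39469 = -0.4297
z₀ = exp(-0.4297) = 0.6507 m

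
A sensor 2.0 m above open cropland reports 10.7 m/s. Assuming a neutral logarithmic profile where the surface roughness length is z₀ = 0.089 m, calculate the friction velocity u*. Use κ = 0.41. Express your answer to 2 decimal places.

u* ≈ 1.41 m/s

Log law: V(z) = (u*/κ) · ln(z/z₀) ⇒ u* = κ · V / ln(z/z₀)
u* = 0.41 × 10.7 / ln(2.0/0.089) = 0.41 × 10.7 / 3.1123
   = 4.3870 / 3.1123 = 1.4096 m/s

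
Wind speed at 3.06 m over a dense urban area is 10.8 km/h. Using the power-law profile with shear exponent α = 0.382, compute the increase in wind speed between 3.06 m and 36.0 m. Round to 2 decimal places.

16.89 km/h

Power law: V₂ = V₁ · (z₂/z₁)^α = 10.8 × (11.7647)^0.382 = 27.6940 km/h
ΔV = 27.6940 − 10.8 = 16.8940 km/h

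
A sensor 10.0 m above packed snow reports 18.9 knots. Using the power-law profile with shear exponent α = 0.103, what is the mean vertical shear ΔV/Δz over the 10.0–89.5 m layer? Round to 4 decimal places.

0.0602 knots/m

Power law: V₂ = V₁ · (z₂/z₁)^α = 18.9 × (8.9500)^0.103 = 23.6864 knots
ΔV/Δz = (23.6864 − 18.9)/(89.5 − 10.0) = 4.7864/79.5000 = 0.06021 knots/m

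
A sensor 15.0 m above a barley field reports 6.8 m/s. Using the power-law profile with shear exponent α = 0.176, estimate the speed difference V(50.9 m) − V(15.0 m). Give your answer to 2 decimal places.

Power law: V₂ = V₁ · (z₂/z₁)^α = 6.8 × (3.3933)^0.176 = 8.4314 m/s
ΔV = 8.4314 − 6.8 = 1.6314 m/s

1.63 m/s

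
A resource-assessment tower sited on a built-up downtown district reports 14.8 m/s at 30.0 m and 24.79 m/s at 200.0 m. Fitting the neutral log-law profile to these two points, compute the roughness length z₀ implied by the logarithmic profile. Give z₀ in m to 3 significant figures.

z₀ ≈ 1.81 m

Log law: V(z) ∝ ln(z/z₀). With r = V₁/V₂ = 14.8/24.79 = 0.59701,
r · ln(z₂/z₀) = ln(z₁/z₀) ⇒ ln z₀ = (ln z₁ − r·ln z₂)/(1 − r)
ln z₀ = (3.40120 − 0.59701×5.29832) / 0.40299 = 0.5906
z₀ = exp(0.5906) = 1.805 m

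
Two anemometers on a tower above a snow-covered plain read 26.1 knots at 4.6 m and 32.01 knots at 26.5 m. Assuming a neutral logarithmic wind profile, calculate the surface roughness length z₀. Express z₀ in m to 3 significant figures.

Log law: V(z) ∝ ln(z/z₀). With r = V₁/V₂ = 26.1/32.01 = 0.81537,
r · ln(z₂/z₀) = ln(z₁/z₀) ⇒ ln z₀ = (ln z₁ − r·ln z₂)/(1 − r)
ln z₀ = (1.52606 − 0.81537×3.27714) / 0.18463 = -6.2072
z₀ = exp(-6.2072) = 0.002015 m

z₀ ≈ 0.00201 m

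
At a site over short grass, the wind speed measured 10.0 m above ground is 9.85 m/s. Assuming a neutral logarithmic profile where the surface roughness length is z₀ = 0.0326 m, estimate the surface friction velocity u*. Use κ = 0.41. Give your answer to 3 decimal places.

u* ≈ 0.705 m/s

Log law: V(z) = (u*/κ) · ln(z/z₀) ⇒ u* = κ · V / ln(z/z₀)
u* = 0.41 × 9.85 / ln(10.0/0.0326) = 0.41 × 9.85 / 5.7260
   = 4.0385 / 5.7260 = 0.7053 m/s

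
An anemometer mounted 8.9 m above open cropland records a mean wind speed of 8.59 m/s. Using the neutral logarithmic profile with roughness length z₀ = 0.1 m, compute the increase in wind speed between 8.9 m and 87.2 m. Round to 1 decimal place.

4.4 m/s

Log law: V₂ = V₁ · ln(z₂/z₀)/ln(z₁/z₀) = 8.59 × 6.7708/4.4886 = 12.9574 m/s
ΔV = 12.9574 − 8.59 = 4.3674 m/s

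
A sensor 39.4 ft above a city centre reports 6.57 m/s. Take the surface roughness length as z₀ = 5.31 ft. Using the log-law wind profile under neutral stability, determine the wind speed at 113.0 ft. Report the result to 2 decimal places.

Log law: V(z) ∝ ln(z/z₀), so V₂/V₁ = ln(z₂/z₀) / ln(z₁/z₀).
ln(113.0/5.31) = 3.0578, ln(39.4/5.31) = 2.0042
V₂ = 6.57 × 3.0578/2.0042 = 6.57 × 1.5257 = 10.0239 m/s

10.02 m/s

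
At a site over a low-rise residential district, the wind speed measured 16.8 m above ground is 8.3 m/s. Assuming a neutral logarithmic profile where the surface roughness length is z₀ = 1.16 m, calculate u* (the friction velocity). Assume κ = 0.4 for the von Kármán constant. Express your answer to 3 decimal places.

Log law: V(z) = (u*/κ) · ln(z/z₀) ⇒ u* = κ · V / ln(z/z₀)
u* = 0.4 × 8.3 / ln(16.8/1.16) = 0.4 × 8.3 / 2.6730
   = 3.3200 / 2.6730 = 1.2421 m/s

u* ≈ 1.242 m/s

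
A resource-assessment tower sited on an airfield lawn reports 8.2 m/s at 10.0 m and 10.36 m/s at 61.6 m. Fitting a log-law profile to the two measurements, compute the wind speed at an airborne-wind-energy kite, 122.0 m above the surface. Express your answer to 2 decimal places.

11.17 m/s

Log law: V ∝ ln(z/z₀). From the pair, with r = V₁/V₂ = 0.79151,
ln z₀ = (ln z₁ − r·ln z₂)/(1 − r) = (2.3026 − 0.79151×4.1207)/0.20849 = -4.5994 → z₀ = 0.01006 m
V₃ = V₁ · ln(z₃/z₀)/ln(z₁/z₀) = 8.2 × 9.4034/6.9020 = 11.1719 m/s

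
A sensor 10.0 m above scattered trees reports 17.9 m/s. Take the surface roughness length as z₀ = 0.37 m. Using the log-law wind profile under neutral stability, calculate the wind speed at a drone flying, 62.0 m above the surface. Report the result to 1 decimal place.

27.8 m/s

Log law: V(z) ∝ ln(z/z₀), so V₂/V₁ = ln(z₂/z₀) / ln(z₁/z₀).
ln(62.0/0.37) = 5.1214, ln(10.0/0.37) = 3.2968
V₂ = 17.9 × 5.1214/3.2968 = 17.9 × 1.5534 = 27.8063 m/s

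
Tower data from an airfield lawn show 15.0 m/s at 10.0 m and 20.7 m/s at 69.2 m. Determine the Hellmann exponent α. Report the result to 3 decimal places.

Power law: V₂/V₁ = (z₂/z₁)^α ⇒ α = ln(V₂/V₁) / ln(z₂/z₁)
α = ln(20.7/15.0) / ln(69.2/10.0) = ln(1.3800) / ln(6.9200)
  = 0.32208 / 1.93442 = 0.16650

α ≈ 0.167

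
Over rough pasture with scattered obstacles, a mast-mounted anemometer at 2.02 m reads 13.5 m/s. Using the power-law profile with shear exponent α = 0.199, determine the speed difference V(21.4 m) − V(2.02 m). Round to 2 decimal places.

8.09 m/s

Power law: V₂ = V₁ · (z₂/z₁)^α = 13.5 × (10.5941)^0.199 = 21.5934 m/s
ΔV = 21.5934 − 13.5 = 8.0934 m/s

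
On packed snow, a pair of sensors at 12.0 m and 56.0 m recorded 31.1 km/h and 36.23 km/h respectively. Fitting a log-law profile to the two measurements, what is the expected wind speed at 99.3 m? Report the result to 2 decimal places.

38.14 km/h

Log law: V ∝ ln(z/z₀). From the pair, with r = V₁/V₂ = 0.85840,
ln z₀ = (ln z₁ − r·ln z₂)/(1 − r) = (2.4849 − 0.85840×4.0254)/0.14160 = -6.8539 → z₀ = 0.001055 m
V₃ = V₁ · ln(z₃/z₀)/ln(z₁/z₀) = 31.1 × 11.4520/9.3388 = 38.1375 km/h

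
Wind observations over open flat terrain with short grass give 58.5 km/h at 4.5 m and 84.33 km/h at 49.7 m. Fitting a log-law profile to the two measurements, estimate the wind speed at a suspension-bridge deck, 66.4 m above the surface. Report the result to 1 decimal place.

87.4 km/h

Log law: V ∝ ln(z/z₀). From the pair, with r = V₁/V₂ = 0.69370,
ln z₀ = (ln z₁ − r·ln z₂)/(1 − r) = (1.5041 − 0.69370×3.9060)/0.30630 = -3.9358 → z₀ = 0.01953 m
V₃ = V₁ · ln(z₃/z₀)/ln(z₁/z₀) = 58.5 × 8.1315/5.4399 = 87.4453 km/h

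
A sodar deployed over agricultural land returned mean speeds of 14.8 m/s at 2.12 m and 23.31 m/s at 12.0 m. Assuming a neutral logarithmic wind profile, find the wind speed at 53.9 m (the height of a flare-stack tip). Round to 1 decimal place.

30.7 m/s

Log law: V ∝ ln(z/z₀). From the pair, with r = V₁/V₂ = 0.63492,
ln z₀ = (ln z₁ − r·ln z₂)/(1 − r) = (0.7514 − 0.63492×2.4849)/0.36508 = -2.2634 → z₀ = 0.1040 m
V₃ = V₁ · ln(z₃/z₀)/ln(z₁/z₀) = 14.8 × 6.2505/3.0148 = 30.6847 m/s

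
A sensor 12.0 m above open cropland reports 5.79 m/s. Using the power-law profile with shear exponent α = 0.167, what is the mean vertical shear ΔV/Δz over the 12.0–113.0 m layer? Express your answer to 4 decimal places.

Power law: V₂ = V₁ · (z₂/z₁)^α = 5.79 × (9.4167)^0.167 = 8.4201 m/s
ΔV/Δz = (8.4201 − 5.79)/(113.0 − 12.0) = 2.6301/101.0000 = 0.02604 m/s/m

0.0260 m/s/m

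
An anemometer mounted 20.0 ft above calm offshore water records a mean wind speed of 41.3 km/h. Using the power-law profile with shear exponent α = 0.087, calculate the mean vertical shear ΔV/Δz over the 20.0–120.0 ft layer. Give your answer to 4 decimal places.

Power law: V₂ = V₁ · (z₂/z₁)^α = 41.3 × (6.0000)^0.087 = 48.2669 km/h
ΔV/Δz = (48.2669 − 41.3)/(120.0 − 20.0) = 6.9669/100.0000 = 0.06967 km/h/ft

0.0697 km/h/ft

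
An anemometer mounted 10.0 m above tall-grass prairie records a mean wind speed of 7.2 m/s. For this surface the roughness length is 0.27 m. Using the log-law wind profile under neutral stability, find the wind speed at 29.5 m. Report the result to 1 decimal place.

Log law: V(z) ∝ ln(z/z₀), so V₂/V₁ = ln(z₂/z₀) / ln(z₁/z₀).
ln(29.5/0.27) = 4.6937, ln(10.0/0.27) = 3.6119
V₂ = 7.2 × 4.6937/3.6119 = 7.2 × 1.2995 = 9.3565 m/s

9.4 m/s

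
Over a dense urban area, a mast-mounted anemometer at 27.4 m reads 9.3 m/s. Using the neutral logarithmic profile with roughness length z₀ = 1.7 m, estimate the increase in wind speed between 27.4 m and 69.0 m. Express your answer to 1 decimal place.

Log law: V₂ = V₁ · ln(z₂/z₀)/ln(z₁/z₀) = 9.3 × 3.7035/2.7799 = 12.3897 m/s
ΔV = 12.3897 − 9.3 = 3.0897 m/s

3.1 m/s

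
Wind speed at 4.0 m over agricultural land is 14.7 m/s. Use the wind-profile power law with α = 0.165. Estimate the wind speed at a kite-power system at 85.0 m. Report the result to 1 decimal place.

24.3 m/s

Power-law profile: V₂ = V₁ · (z₂/z₁)^α
V₂ = 14.7 × (85.0/4.0)^0.165 = 14.7 × (21.2500)^0.165
    = 14.7 × 1.6558 = 24.3406 m/s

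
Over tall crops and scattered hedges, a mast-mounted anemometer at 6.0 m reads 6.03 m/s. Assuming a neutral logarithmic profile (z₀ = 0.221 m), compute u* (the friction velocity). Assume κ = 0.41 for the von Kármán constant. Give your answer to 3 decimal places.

Log law: V(z) = (u*/κ) · ln(z/z₀) ⇒ u* = κ · V / ln(z/z₀)
u* = 0.41 × 6.03 / ln(6.0/0.221) = 0.41 × 6.03 / 3.3014
   = 2.4723 / 3.3014 = 0.7489 m/s

u* ≈ 0.749 m/s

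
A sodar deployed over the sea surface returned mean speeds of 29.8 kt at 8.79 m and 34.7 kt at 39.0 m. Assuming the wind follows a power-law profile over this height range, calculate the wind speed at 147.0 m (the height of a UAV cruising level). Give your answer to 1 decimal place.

39.7 kt

First find α: α = ln(V₂/V₁)/ln(z₂/z₁) = ln(34.7/29.8)/ln(39.0/8.79) = 0.15223/1.48995 = 0.1022
Extrapolate from 39.0 m to 147.0 m: V₃ = 34.7 × (147.0/39.0)^0.1022 = 34.7 × 1.1452 = 39.7380 kt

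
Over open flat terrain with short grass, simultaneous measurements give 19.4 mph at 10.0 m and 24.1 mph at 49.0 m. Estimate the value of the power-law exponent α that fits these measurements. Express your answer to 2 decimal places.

Power law: V₂/V₁ = (z₂/z₁)^α ⇒ α = ln(V₂/V₁) / ln(z₂/z₁)
α = ln(24.1/19.4) / ln(49.0/10.0) = ln(1.2423) / ln(4.9000)
  = 0.21694 / 1.58924 = 0.13651

α ≈ 0.14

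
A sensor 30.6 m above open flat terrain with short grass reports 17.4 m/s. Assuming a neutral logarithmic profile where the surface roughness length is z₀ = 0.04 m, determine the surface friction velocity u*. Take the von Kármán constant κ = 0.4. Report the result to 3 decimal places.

Log law: V(z) = (u*/κ) · ln(z/z₀) ⇒ u* = κ · V / ln(z/z₀)
u* = 0.4 × 17.4 / ln(30.6/0.04) = 0.4 × 17.4 / 6.6399
   = 6.9600 / 6.6399 = 1.0482 m/s

u* ≈ 1.048 m/s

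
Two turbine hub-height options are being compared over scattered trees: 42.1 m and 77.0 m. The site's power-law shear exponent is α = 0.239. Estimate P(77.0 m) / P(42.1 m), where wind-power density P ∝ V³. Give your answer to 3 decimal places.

Speed ratio: V_B/V_A = (z_B/z_A)^α = (77.0/42.1)^0.239 = (1.8290)^0.239 = 1.15523
Power-density ratio: P_B/P_A = (V_B/V_A)³ = (1.15523)³ = 1.54171

1.542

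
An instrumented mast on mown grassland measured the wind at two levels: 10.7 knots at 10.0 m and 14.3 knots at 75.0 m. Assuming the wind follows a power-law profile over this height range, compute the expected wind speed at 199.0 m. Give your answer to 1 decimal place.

First find α: α = ln(V₂/V₁)/ln(z₂/z₁) = ln(14.3/10.7)/ln(75.0/10.0) = 0.29002/2.01490 = 0.1439
Extrapolate from 75.0 m to 199.0 m: V₃ = 14.3 × (199.0/75.0)^0.1439 = 14.3 × 1.1508 = 16.4564 knots

16.5 knots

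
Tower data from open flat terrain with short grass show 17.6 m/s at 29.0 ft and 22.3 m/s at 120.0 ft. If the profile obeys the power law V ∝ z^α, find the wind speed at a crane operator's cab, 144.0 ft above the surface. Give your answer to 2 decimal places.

22.99 m/s

First find α: α = ln(V₂/V₁)/ln(z₂/z₁) = ln(22.3/17.6)/ln(120.0/29.0) = 0.23669/1.42020 = 0.1667
Extrapolate from 120.0 ft to 144.0 ft: V₃ = 22.3 × (144.0/120.0)^0.1667 = 22.3 × 1.0309 = 22.9880 m/s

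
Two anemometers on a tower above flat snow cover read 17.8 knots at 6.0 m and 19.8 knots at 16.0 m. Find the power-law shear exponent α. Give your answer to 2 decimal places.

Power law: V₂/V₁ = (z₂/z₁)^α ⇒ α = ln(V₂/V₁) / ln(z₂/z₁)
α = ln(19.8/17.8) / ln(16.0/6.0) = ln(1.1124) / ln(2.6667)
  = 0.10648 / 0.98083 = 0.10856

α ≈ 0.11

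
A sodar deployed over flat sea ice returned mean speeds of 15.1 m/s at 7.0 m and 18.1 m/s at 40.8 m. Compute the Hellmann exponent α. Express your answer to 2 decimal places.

α ≈ 0.10

Power law: V₂/V₁ = (z₂/z₁)^α ⇒ α = ln(V₂/V₁) / ln(z₂/z₁)
α = ln(18.1/15.1) / ln(40.8/7.0) = ln(1.1987) / ln(5.8286)
  = 0.18122 / 1.76277 = 0.10280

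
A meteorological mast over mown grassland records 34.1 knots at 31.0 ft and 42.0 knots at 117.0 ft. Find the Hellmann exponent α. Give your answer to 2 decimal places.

Power law: V₂/V₁ = (z₂/z₁)^α ⇒ α = ln(V₂/V₁) / ln(z₂/z₁)
α = ln(42.0/34.1) / ln(117.0/31.0) = ln(1.2317) / ln(3.7742)
  = 0.20837 / 1.32819 = 0.15688

α ≈ 0.16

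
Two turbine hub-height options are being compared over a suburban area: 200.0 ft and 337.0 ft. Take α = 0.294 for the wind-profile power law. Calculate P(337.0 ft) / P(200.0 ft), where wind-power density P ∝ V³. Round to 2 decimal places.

1.58

Speed ratio: V_B/V_A = (z_B/z_A)^α = (337.0/200.0)^0.294 = (1.6850)^0.294 = 1.16579
Power-density ratio: P_B/P_A = (V_B/V_A)³ = (1.16579)³ = 1.58439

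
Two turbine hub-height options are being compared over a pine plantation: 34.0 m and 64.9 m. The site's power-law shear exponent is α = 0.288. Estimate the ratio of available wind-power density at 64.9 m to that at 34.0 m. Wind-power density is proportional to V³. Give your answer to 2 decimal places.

1.75

Speed ratio: V_B/V_A = (z_B/z_A)^α = (64.9/34.0)^0.288 = (1.9088)^0.288 = 1.20465
Power-density ratio: P_B/P_A = (V_B/V_A)³ = (1.20465)³ = 1.74816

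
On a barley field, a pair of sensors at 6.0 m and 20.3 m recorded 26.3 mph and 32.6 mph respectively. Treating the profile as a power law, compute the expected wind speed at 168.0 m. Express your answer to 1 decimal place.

47.3 mph

First find α: α = ln(V₂/V₁)/ln(z₂/z₁) = ln(32.6/26.3)/ln(20.3/6.0) = 0.21474/1.21886 = 0.1762
Extrapolate from 20.3 m to 168.0 m: V₃ = 32.6 × (168.0/20.3)^0.1762 = 32.6 × 1.4511 = 47.3065 mph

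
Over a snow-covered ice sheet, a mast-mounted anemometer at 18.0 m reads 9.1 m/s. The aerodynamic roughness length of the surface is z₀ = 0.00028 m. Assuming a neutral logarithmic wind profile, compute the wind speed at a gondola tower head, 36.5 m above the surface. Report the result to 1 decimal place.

Log law: V(z) ∝ ln(z/z₀), so V₂/V₁ = ln(z₂/z₀) / ln(z₁/z₀).
ln(36.5/0.00028) = 11.7780, ln(18.0/0.00028) = 11.0711
V₂ = 9.1 × 11.7780/11.0711 = 9.1 × 1.0639 = 9.6811 m/s

9.7 m/s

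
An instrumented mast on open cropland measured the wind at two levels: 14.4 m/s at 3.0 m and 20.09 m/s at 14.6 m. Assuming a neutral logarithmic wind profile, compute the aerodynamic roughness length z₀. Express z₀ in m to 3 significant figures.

z₀ ≈ 0.0547 m

Log law: V(z) ∝ ln(z/z₀). With r = V₁/V₂ = 14.4/20.09 = 0.71677,
r · ln(z₂/z₀) = ln(z₁/z₀) ⇒ ln z₀ = (ln z₁ − r·ln z₂)/(1 − r)
ln z₀ = (1.09861 − 0.71677×2.68102) / 0.28323 = -2.9061
z₀ = exp(-2.9061) = 0.05469 m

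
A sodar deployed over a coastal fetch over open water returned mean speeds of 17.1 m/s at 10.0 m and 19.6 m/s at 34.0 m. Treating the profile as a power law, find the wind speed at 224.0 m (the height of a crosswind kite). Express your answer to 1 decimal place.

First find α: α = ln(V₂/V₁)/ln(z₂/z₁) = ln(19.6/17.1)/ln(34.0/10.0) = 0.13645/1.22378 = 0.1115
Extrapolate from 34.0 m to 224.0 m: V₃ = 19.6 × (224.0/34.0)^0.1115 = 19.6 × 1.2339 = 24.1852 m/s

24.2 m/s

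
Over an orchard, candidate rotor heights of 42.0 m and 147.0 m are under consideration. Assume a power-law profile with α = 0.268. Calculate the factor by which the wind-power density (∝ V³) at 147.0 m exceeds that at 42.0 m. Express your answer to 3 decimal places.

Speed ratio: V_B/V_A = (z_B/z_A)^α = (147.0/42.0)^0.268 = (3.5000)^0.268 = 1.39898
Power-density ratio: P_B/P_A = (V_B/V_A)³ = (1.39898)³ = 2.73798

2.738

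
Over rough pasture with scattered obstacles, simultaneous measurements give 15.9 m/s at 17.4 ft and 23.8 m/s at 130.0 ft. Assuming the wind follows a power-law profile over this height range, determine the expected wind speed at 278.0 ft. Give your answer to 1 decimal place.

27.7 m/s

First find α: α = ln(V₂/V₁)/ln(z₂/z₁) = ln(23.8/15.9)/ln(130.0/17.4) = 0.40337/2.01106 = 0.2006
Extrapolate from 130.0 ft to 278.0 ft: V₃ = 23.8 × (278.0/130.0)^0.2006 = 23.8 × 1.1647 = 27.7196 m/s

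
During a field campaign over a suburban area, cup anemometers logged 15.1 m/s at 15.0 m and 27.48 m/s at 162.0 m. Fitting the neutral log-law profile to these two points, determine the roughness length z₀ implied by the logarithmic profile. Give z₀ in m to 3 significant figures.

Log law: V(z) ∝ ln(z/z₀). With r = V₁/V₂ = 15.1/27.48 = 0.54949,
r · ln(z₂/z₀) = ln(z₁/z₀) ⇒ ln z₀ = (ln z₁ − r·ln z₂)/(1 − r)
ln z₀ = (2.70805 − 0.54949×5.08760) / 0.45051 = -0.1943
z₀ = exp(-0.1943) = 0.8234 m

z₀ ≈ 0.823 m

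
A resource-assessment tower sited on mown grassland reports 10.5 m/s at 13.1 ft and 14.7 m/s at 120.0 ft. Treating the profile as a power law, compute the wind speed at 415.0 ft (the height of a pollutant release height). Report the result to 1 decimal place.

First find α: α = ln(V₂/V₁)/ln(z₂/z₁) = ln(14.7/10.5)/ln(120.0/13.1) = 0.33647/2.21488 = 0.1519
Extrapolate from 120.0 ft to 415.0 ft: V₃ = 14.7 × (415.0/120.0)^0.1519 = 14.7 × 1.2074 = 17.7492 m/s

17.7 m/s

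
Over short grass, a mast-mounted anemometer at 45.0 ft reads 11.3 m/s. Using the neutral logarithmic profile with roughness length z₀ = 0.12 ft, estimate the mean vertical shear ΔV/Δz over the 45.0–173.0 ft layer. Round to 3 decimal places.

Log law: V₂ = V₁ · ln(z₂/z₀)/ln(z₁/z₀) = 11.3 × 7.2736/5.9269 = 13.8674 m/s
ΔV/Δz = (13.8674 − 11.3)/(173.0 − 45.0) = 2.5674/128.0000 = 0.02006 m/s/ft

0.020 m/s/ft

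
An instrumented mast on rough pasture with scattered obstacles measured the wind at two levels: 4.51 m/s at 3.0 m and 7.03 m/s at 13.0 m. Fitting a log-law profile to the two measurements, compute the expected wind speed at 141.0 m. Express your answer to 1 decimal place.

11.1 m/s

Log law: V ∝ ln(z/z₀). From the pair, with r = V₁/V₂ = 0.64154,
ln z₀ = (ln z₁ − r·ln z₂)/(1 − r) = (1.0986 − 0.64154×2.5649)/0.35846 = -1.5257 → z₀ = 0.2175 m
V₃ = V₁ · ln(z₃/z₀)/ln(z₁/z₀) = 4.51 × 6.4744/2.6243 = 11.1267 m/s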